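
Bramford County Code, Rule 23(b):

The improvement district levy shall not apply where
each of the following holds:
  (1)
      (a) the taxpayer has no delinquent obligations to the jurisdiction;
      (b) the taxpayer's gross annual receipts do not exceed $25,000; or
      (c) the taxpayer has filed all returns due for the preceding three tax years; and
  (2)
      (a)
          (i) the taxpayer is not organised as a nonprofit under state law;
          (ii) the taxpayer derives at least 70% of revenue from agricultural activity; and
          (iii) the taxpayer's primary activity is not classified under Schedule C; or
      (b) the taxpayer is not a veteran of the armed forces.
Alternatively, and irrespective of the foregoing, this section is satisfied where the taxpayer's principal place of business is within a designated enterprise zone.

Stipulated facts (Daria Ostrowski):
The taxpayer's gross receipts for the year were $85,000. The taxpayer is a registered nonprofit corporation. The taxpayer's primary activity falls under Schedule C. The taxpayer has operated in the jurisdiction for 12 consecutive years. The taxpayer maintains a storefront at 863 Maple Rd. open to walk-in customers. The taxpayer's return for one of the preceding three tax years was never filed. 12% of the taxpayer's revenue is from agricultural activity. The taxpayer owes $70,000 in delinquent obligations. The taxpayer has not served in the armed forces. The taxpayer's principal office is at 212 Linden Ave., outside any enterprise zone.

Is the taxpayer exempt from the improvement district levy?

(a) no delinquency — not satisfied.
(b) receipts ≤ $25,000 — not satisfied.
(c) returns current — not met.
(1): F OR F OR F → false.
(i) not (nonprofit) — not met.
(ii) ≥70% agricultural — not satisfied.
(iii) not (Schedule C activity) — fails.
(a) = F AND F AND F = false.
(b) not (veteran) — met.
(2): F OR T → true.
Overall = F AND T = false.
Exception (in enterprise zone) — not satisfied.
Result: main false OR exception false → false.

No — not exempt.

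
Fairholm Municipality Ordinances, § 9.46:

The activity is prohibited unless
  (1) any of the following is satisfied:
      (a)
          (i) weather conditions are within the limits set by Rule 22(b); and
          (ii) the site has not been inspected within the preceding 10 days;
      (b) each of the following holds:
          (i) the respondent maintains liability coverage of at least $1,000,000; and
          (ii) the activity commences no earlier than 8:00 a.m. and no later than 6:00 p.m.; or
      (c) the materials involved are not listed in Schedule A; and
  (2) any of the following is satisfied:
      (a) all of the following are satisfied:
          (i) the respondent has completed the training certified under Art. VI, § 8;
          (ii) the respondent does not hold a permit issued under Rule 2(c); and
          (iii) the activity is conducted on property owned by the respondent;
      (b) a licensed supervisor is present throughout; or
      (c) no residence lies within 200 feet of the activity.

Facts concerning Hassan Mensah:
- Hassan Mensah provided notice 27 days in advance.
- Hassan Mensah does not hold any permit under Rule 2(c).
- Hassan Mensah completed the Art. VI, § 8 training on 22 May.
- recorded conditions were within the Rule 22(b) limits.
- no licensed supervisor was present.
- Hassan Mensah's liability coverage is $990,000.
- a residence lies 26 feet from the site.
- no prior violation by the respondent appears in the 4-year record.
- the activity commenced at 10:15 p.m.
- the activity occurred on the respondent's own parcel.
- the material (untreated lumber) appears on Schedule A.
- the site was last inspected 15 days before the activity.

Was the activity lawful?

Yes — lawful.

(i) weather ok — met.
(ii) not (site inspected) — met.
(a): T AND T → true.
(i) coverage ≥ $1,000,000 — not satisfied.
(ii) start within hours — not satisfied.
(b) = F AND F = false.
(c) not (Schedule A material) — not satisfied.
So (1) is satisfied (T OR F OR F).
(i) training certified — holds.
(ii) not (holds permit) — met.
(iii) own property — holds.
(a): T AND T AND T → true.
(b) supervisor present — fails.
(c) no residence in 200 ft — fails.
(2) = T OR F OR F = true.
Overall = T AND T = true.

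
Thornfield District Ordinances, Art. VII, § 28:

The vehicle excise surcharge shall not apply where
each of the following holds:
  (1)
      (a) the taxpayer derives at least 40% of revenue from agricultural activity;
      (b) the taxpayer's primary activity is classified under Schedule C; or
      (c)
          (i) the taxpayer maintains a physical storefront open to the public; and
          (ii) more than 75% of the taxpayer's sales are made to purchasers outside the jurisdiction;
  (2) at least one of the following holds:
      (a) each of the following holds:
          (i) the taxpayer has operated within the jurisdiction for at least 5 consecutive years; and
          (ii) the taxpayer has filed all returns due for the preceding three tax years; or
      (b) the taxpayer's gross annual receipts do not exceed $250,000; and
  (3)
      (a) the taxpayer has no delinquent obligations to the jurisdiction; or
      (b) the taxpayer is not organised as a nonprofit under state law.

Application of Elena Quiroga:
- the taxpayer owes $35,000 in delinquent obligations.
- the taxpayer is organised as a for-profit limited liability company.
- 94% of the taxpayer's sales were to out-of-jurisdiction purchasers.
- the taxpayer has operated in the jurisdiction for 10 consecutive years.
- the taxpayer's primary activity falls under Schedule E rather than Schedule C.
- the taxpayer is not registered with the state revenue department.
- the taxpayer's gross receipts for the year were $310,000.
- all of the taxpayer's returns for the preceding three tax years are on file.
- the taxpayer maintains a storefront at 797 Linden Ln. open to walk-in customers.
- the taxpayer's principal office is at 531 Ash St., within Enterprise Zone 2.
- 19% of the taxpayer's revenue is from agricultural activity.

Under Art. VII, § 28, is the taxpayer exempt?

(a) ≥40% agricultural — not met.
(b) Schedule C activity — fails.
(i) has storefront — satisfied.
(ii) >75% out-of-jur. sales — satisfied.
(c): T AND T → true.
(1): F OR F OR T → true.
(i) ≥ 5 yrs in jurisdiction — holds.
(ii) returns current — met.
(a) = T AND T = true.
(b) receipts ≤ $250,000 — fails.
(2) = T OR F = true.
(a) no delinquency — not satisfied.
(b) not (nonprofit) — holds.
So (3) is satisfied (F OR T).
Overall = T AND T AND T = true.

Yes — exempt.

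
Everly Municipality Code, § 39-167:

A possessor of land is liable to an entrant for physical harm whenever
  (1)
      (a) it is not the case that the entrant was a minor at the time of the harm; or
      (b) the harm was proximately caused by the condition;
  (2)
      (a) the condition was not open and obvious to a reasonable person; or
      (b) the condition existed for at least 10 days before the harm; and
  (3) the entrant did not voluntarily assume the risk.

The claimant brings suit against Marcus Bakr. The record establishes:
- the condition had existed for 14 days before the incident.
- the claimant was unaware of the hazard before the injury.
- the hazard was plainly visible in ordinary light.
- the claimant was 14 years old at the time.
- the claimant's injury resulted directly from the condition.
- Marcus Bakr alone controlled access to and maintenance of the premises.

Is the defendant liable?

Yes — liable.

(a) not (entrant a minor) — not met.
(b) proximate cause — holds.
(1) = F OR T = true.
(a) not open/obvious — not satisfied.
(b) condition ≥10 days old — met.
(2): F OR T → true.
(3) no assumed risk — holds.
So Overall is satisfied (T AND T AND T).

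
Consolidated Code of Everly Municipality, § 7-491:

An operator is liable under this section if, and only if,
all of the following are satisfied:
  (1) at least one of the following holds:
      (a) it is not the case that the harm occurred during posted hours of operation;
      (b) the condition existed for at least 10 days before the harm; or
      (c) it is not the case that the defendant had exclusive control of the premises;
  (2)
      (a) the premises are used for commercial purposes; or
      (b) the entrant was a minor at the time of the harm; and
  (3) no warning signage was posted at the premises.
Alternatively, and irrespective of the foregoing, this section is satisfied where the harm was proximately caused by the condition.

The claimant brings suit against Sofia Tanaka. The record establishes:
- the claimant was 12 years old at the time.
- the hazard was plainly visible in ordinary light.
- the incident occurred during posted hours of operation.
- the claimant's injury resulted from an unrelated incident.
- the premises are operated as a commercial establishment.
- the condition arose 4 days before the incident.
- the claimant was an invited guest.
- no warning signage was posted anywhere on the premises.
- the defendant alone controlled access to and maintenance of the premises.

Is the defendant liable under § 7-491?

(a) not (during posted hours) — not met.
(b) condition ≥10 days old — not satisfied.
(c) not (exclusive control) — fails.
(1): F OR F OR F → false.
(a) commercial use — met.
(b) entrant a minor — satisfied.
So (2) is satisfied (T OR T).
(3) no signage posted — holds.
So Overall is not satisfied (F AND T AND T).
Exception (proximate cause) — not satisfied.
Result: main false OR exception false → false.

No — not liable.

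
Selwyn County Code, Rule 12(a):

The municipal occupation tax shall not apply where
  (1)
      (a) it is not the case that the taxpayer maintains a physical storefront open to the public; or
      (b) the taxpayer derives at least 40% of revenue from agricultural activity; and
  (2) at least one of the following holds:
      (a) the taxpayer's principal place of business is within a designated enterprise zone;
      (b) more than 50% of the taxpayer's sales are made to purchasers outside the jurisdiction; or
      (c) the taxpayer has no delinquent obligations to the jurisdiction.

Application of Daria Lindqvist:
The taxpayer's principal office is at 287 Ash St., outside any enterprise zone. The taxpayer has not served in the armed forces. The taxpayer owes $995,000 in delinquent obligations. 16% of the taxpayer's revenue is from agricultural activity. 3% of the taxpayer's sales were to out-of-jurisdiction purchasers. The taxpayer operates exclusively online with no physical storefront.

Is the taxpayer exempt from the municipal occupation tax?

No — not exempt.

(a) not (has storefront) — satisfied.
(b) ≥40% agricultural — not met.
(1): T OR F → true.
(a) in enterprise zone — not satisfied.
(b) >50% out-of-jur. sales — fails.
(c) no delinquency — not met.
(2): F OR F OR F → false.
Overall: T AND F → false.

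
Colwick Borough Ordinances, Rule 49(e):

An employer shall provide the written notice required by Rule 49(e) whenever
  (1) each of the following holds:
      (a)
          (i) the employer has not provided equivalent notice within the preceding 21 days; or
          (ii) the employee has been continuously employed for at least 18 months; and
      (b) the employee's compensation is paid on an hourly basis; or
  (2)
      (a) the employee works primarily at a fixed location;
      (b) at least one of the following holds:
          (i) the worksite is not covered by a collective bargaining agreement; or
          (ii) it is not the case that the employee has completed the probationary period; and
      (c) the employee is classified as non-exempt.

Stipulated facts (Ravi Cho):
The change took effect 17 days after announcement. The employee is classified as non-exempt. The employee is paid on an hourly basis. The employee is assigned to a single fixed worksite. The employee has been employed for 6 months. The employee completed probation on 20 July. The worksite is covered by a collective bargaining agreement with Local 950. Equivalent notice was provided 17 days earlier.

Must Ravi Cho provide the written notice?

No — not required.

(i) no recent notice — not met.
(ii) tenure ≥ 18 mo. — fails.
So (a) is not satisfied (F OR F).
(b) hourly-paid — met.
(1): F AND T → false.
(a) fixed location — met.
(i) no CBA — not met.
(ii) not (past probation) — not met.
So (b) is not satisfied (F OR F).
(c) non-exempt — met.
(2) = T AND F AND T = false.
So Overall is not satisfied (F OR F).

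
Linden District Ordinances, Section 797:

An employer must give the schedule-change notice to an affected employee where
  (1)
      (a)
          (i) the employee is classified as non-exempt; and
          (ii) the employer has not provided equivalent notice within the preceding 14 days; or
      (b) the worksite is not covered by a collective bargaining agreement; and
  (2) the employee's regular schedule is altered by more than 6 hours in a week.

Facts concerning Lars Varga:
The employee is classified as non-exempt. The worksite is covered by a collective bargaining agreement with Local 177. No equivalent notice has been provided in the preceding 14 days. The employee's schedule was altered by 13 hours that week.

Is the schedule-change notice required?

(i) non-exempt — holds.
(ii) no recent notice — satisfied.
So (a) is satisfied (T AND T).
(b) no CBA — not satisfied.
(1): T OR F → true.
(2) schedule shift > 6h — satisfied.
Overall: T AND T → true.

Yes — required.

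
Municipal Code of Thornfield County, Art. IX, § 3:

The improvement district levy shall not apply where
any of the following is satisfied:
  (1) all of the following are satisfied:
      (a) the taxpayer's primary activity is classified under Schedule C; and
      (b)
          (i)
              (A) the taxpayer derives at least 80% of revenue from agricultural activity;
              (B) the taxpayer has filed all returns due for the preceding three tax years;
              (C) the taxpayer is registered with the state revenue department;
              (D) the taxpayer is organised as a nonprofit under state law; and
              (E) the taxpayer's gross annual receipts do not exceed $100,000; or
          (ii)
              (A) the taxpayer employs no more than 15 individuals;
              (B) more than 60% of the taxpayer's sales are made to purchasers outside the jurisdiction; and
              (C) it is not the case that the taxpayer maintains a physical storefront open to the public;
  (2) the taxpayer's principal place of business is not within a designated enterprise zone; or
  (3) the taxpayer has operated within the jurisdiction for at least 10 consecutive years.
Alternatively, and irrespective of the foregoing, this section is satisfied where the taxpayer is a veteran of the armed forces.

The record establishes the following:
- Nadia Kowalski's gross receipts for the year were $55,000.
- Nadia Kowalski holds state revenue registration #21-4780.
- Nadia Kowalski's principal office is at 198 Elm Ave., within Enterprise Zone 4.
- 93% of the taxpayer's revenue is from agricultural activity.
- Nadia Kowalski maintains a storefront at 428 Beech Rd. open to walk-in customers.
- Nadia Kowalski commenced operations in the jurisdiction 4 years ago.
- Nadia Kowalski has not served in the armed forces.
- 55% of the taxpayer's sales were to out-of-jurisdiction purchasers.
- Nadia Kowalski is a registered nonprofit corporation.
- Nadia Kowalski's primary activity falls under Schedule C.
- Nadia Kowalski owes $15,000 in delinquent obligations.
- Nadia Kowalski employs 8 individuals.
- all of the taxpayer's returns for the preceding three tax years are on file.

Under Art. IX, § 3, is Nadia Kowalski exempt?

(a) Schedule C activity — met.
(A) ≥80% agricultural — satisfied.
(B) returns current — met.
(C) state-registered — holds.
(D) nonprofit — holds.
(E) receipts ≤ $100,000 — satisfied.
(i): T AND T AND T AND T AND T → true.
(A) ≤ 15 employees — met.
(B) >60% out-of-jur. sales — not satisfied.
(C) not (has storefront) — fails.
So (ii) is not satisfied (T AND F AND F).
(b): T OR F → true.
(1): T AND T → true.
(2) not (in enterprise zone) — not met.
(3) ≥ 10 yrs in jurisdiction — not satisfied.
Overall = T OR F OR F = true.
Exception (veteran) — not satisfied.
Result: main true OR exception false → true.

Yes — exempt.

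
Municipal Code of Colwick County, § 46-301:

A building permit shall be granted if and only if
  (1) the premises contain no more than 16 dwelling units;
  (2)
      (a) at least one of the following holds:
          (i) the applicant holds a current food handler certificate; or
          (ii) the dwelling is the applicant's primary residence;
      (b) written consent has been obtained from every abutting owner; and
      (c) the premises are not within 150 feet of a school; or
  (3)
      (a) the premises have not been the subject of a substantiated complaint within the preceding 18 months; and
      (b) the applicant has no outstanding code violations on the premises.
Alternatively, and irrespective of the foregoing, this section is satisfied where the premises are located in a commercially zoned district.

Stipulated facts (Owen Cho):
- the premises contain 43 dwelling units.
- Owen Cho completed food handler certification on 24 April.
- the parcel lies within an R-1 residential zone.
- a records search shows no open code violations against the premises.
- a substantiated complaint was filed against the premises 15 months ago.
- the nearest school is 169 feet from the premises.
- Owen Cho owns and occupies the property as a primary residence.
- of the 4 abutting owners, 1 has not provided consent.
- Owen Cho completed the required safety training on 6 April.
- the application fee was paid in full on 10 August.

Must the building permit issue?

No — denied.

(1) ≤ 16 units — fails.
(i) food handler cert. — met.
(ii) primary residence — holds.
(a): T OR T → true.
(b) all abutters consent — not satisfied.
(c) ≥150 ft from school — satisfied.
(2): T AND F AND T → false.
(a) no complaint in 18 mo. — not met.
(b) no code violations — satisfied.
(3) = F AND T = false.
Overall: F OR F OR F → false.
Exception (commercially zoned) — not satisfied.
Result: main false OR exception false → false.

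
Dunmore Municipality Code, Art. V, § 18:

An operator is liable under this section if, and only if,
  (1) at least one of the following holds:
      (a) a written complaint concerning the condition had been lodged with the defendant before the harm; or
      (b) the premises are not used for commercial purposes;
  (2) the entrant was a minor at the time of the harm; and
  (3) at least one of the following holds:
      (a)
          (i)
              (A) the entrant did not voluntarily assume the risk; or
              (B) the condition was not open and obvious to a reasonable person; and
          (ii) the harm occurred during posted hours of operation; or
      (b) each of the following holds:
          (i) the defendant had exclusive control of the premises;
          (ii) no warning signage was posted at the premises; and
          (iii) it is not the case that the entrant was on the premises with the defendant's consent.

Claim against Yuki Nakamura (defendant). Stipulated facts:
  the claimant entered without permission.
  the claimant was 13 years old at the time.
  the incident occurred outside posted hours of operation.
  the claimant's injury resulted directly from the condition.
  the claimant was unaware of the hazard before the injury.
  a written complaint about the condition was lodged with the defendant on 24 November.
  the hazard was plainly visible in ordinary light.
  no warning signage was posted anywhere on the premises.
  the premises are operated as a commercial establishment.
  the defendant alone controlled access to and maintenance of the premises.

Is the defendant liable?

Yes — liable.

(a) complaint lodged — holds.
(b) not (commercial use) — not met.
So (1) is satisfied (T OR F).
(2) entrant a minor — met.
(A) no assumed risk — met.
(B) not open/obvious — not satisfied.
So (i) is satisfied (T OR F).
(ii) during posted hours — not met.
So (a) is not satisfied (T AND F).
(i) exclusive control — satisfied.
(ii) no signage posted — holds.
(iii) not (consent to enter) — holds.
(b) = T AND T AND T = true.
(3) = F OR T = true.
So Overall is satisfied (T AND T AND T).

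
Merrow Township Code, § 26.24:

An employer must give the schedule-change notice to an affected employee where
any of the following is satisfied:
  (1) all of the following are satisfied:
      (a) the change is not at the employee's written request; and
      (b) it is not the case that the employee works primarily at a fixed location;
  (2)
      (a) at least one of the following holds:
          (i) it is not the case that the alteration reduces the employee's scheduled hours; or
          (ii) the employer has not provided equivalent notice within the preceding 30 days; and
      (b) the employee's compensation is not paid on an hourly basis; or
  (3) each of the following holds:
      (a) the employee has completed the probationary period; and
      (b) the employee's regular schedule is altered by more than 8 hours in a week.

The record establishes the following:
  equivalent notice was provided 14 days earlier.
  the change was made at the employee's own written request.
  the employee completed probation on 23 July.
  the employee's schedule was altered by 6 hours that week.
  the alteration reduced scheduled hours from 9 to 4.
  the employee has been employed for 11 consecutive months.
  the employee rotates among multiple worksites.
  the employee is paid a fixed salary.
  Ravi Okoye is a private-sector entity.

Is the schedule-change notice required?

No — not required.

(a) not employee-requested — fails.
(b) not (fixed location) — satisfied.
So (1) is not satisfied (F AND T).
(i) not (hours reduced) — fails.
(ii) no recent notice — not satisfied.
So (a) is not satisfied (F OR F).
(b) not (hourly-paid) — holds.
(2): F AND T → false.
(a) past probation — satisfied.
(b) schedule shift > 8h — fails.
So (3) is not satisfied (T AND F).
Overall: F OR F OR F → false.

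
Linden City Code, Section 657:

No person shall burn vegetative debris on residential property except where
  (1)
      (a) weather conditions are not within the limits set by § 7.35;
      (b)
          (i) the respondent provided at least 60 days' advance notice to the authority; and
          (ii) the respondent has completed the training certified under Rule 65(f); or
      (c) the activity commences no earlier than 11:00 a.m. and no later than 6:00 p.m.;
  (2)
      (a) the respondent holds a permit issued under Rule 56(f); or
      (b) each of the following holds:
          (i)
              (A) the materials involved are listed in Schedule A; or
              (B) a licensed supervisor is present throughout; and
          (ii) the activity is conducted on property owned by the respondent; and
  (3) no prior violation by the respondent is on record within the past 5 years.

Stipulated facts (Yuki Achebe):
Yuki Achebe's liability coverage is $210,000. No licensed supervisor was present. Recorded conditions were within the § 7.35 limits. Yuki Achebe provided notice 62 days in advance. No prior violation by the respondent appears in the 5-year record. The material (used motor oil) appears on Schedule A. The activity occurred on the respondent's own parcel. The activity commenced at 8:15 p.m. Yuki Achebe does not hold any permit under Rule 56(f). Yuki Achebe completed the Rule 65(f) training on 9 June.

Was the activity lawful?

Yes — lawful.

(a) not (weather ok) — not met.
(i) ≥60 days' notice — holds.
(ii) training certified — holds.
(b) = T AND T = true.
(c) start within hours — not satisfied.
(1) = F OR T OR F = true.
(a) holds permit — fails.
(A) Schedule A material — satisfied.
(B) supervisor present — not satisfied.
(i) = T OR F = true.
(ii) own property — satisfied.
(b): T AND T → true.
So (2) is satisfied (F OR T).
(3) no prior violation — holds.
Overall: T AND T AND T → true.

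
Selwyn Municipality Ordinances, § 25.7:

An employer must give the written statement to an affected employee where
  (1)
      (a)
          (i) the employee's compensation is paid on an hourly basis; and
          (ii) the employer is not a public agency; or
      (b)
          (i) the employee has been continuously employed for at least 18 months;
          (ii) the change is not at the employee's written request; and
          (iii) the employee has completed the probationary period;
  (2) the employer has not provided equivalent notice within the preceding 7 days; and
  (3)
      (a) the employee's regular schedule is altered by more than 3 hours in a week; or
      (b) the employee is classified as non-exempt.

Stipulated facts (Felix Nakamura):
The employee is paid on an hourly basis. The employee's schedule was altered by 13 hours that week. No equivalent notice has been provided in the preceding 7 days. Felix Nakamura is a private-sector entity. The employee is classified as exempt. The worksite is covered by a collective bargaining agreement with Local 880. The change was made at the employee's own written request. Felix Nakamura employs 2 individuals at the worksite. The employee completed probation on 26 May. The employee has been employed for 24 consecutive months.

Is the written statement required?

(i) hourly-paid — met.
(ii) not (public agency) — satisfied.
(a) = T AND T = true.
(i) tenure ≥ 18 mo. — holds.
(ii) not employee-requested — not met.
(iii) past probation — met.
So (b) is not satisfied (T AND F AND T).
So (1) is satisfied (T OR F).
(2) no recent notice — satisfied.
(a) schedule shift > 3h — holds.
(b) non-exempt — fails.
(3): T OR F → true.
Overall = T AND T AND T = true.

Yes — required.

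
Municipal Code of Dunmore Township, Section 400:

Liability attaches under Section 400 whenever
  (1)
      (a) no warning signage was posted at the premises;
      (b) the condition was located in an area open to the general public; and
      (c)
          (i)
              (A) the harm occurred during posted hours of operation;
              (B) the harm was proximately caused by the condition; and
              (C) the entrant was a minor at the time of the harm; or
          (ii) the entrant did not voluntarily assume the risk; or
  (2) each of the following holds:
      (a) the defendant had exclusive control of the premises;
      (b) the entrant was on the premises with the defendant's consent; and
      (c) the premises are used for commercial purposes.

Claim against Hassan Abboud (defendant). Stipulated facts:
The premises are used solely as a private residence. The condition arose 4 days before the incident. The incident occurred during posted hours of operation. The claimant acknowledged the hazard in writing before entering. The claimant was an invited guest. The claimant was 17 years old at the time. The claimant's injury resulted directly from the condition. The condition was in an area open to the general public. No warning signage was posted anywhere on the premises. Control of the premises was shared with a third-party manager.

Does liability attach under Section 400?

Yes — liable.

(a) no signage posted — met.
(b) public area — met.
(A) during posted hours — holds.
(B) proximate cause — satisfied.
(C) entrant a minor — satisfied.
(i): T AND T AND T → true.
(ii) no assumed risk — fails.
(c) = T OR F = true.
(1): T AND T AND T → true.
(a) exclusive control — not satisfied.
(b) consent to enter — met.
(c) commercial use — not met.
(2): F AND T AND F → false.
Overall: T OR F → true.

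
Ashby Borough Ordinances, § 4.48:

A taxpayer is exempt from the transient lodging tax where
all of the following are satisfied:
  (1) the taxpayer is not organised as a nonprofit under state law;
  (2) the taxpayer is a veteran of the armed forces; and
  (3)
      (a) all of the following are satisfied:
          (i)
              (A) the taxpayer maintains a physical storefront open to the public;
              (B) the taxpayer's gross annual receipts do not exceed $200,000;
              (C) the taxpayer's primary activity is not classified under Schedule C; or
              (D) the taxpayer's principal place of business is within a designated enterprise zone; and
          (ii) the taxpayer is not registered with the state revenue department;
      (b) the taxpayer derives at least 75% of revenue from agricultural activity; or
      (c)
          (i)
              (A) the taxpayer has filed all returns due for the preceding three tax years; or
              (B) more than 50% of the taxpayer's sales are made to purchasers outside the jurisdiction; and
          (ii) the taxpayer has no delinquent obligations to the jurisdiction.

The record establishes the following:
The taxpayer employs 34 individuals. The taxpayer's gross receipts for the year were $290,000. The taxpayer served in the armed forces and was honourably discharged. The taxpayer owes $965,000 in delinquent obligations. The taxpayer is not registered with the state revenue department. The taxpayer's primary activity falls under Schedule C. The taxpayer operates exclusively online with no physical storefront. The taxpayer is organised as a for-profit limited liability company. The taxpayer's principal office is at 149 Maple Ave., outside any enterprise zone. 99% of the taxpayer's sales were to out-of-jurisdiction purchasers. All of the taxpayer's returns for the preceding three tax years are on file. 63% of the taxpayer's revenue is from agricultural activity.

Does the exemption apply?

(1) not (nonprofit) — satisfied.
(2) veteran — holds.
(A) has storefront — not met.
(B) receipts ≤ $200,000 — fails.
(C) not (Schedule C activity) — not met.
(D) in enterprise zone — not satisfied.
So (i) is not satisfied (F OR F OR F OR F).
(ii) not (state-registered) — met.
(a) = F AND T = false.
(b) ≥75% agricultural — not satisfied.
(A) returns current — satisfied.
(B) >50% out-of-jur. sales — holds.
(i) = T OR T = true.
(ii) no delinquency — fails.
(c): T AND F → false.
(3): F OR F OR F → false.
So Overall is not satisfied (T AND T AND F).

No — not exempt.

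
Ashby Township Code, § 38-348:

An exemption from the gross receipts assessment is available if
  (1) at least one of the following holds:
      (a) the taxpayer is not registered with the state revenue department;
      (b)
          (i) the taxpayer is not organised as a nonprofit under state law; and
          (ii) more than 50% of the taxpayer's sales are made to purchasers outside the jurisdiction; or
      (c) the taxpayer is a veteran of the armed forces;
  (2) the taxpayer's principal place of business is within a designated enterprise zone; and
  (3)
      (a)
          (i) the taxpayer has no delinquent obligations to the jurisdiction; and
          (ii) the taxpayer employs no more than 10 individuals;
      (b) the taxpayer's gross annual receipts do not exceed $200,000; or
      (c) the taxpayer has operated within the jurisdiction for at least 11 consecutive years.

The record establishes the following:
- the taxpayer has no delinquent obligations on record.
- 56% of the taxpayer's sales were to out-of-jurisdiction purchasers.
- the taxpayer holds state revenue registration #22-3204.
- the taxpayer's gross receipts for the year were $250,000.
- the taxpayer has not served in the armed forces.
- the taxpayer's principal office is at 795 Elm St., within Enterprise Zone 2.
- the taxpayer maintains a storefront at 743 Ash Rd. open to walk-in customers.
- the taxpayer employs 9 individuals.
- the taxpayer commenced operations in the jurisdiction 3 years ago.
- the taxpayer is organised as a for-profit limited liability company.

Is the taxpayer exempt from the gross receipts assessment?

(a) not (state-registered) — not satisfied.
(i) not (nonprofit) — met.
(ii) >50% out-of-jur. sales — met.
(b) = T AND T = true.
(c) veteran — not met.
(1) = F OR T OR F = true.
(2) in enterprise zone — holds.
(i) no delinquency — met.
(ii) ≤ 10 employees — holds.
(a): T AND T → true.
(b) receipts ≤ $200,000 — not met.
(c) ≥ 11 yrs in jurisdiction — not met.
(3): T OR F OR F → true.
Overall = T AND T AND T = true.

Yes — exempt.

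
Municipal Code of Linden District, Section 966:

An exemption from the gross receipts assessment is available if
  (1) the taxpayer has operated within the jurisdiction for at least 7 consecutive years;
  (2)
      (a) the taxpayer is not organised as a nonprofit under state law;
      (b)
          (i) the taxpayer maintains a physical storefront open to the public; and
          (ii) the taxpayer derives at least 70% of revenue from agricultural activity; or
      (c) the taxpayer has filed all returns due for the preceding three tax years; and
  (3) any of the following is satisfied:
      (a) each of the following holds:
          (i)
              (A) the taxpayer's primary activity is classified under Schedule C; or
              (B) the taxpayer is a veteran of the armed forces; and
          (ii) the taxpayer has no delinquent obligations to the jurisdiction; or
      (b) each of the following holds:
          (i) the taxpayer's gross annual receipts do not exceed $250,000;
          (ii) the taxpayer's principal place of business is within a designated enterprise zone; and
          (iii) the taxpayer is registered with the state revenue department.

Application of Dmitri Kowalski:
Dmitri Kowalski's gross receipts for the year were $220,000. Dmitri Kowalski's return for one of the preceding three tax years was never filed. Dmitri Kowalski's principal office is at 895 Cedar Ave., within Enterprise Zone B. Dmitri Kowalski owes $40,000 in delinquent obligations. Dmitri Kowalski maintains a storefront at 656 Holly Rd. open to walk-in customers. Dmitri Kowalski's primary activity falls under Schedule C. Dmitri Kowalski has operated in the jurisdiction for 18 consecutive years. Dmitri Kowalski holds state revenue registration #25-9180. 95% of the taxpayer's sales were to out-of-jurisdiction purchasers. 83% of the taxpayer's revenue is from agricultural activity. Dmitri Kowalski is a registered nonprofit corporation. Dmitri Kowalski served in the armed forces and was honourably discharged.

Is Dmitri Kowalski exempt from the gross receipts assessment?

Yes — exempt.

(1) ≥ 7 yrs in jurisdiction — holds.
(a) not (nonprofit) — not satisfied.
(i) has storefront — met.
(ii) ≥70% agricultural — holds.
(b): T AND T → true.
(c) returns current — not satisfied.
So (2) is satisfied (F OR T OR F).
(A) Schedule C activity — met.
(B) veteran — met.
So (i) is satisfied (T OR T).
(ii) no delinquency — not satisfied.
(a) = T AND F = false.
(i) receipts ≤ $250,000 — holds.
(ii) in enterprise zone — holds.
(iii) state-registered — holds.
(b) = T AND T AND T = true.
So (3) is satisfied (F OR T).
So Overall is satisfied (T AND T AND T).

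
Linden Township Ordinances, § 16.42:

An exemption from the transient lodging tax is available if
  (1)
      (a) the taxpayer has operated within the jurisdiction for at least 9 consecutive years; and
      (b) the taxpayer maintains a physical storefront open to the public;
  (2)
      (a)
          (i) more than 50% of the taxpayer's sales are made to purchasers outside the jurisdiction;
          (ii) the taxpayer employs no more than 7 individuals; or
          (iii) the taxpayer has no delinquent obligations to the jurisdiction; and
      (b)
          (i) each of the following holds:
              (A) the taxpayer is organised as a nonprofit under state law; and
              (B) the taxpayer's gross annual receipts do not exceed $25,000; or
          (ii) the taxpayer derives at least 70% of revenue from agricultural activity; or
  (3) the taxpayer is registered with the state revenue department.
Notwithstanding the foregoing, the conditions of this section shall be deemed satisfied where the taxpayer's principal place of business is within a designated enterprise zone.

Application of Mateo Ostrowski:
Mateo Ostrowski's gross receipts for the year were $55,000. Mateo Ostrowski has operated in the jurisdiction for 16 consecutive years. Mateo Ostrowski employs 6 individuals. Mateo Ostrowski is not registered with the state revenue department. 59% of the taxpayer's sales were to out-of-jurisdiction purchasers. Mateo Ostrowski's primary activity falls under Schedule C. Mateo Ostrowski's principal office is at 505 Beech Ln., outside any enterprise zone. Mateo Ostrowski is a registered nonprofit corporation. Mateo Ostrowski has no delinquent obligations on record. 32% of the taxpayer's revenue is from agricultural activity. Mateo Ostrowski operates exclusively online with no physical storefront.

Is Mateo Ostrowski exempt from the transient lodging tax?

No — not exempt.

(a) ≥ 9 yrs in jurisdiction — holds.
(b) has storefront — fails.
(1) = T AND F = false.
(i) >50% out-of-jur. sales — met.
(ii) ≤ 7 employees — satisfied.
(iii) no delinquency — holds.
(a) = T OR T OR T = true.
(A) nonprofit — satisfied.
(B) receipts ≤ $25,000 — not satisfied.
(i): T AND F → false.
(ii) ≥70% agricultural — not met.
(b): F OR F → false.
(2) = T AND F = false.
(3) state-registered — not met.
Overall: F OR F OR F → false.
Exception (in enterprise zone) — not satisfied.
Result: main false OR exception false → false.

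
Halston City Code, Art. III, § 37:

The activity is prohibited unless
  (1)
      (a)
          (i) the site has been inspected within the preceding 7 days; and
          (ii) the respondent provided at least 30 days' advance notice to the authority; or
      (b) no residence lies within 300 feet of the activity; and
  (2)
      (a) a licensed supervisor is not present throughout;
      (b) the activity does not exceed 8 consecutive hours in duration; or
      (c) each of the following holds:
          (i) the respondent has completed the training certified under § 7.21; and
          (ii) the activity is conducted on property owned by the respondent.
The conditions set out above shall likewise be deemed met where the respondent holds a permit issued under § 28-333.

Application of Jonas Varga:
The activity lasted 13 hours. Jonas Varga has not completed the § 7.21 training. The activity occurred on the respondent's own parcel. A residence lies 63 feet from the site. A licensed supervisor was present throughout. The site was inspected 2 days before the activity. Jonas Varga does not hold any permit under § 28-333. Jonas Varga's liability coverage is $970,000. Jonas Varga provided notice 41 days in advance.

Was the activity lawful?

(i) site inspected — holds.
(ii) ≥30 days' notice — satisfied.
(a) = T AND T = true.
(b) no residence in 300 ft — not met.
So (1) is satisfied (T OR F).
(a) not (supervisor present) — fails.
(b) ≤ 8 hrs duration — fails.
(i) training certified — not satisfied.
(ii) own property — holds.
(c) = F AND T = false.
(2) = F OR F OR F = false.
Overall: T AND F → false.
Exception (holds permit) — not satisfied.
Result: main false OR exception false → false.

No — unlawful.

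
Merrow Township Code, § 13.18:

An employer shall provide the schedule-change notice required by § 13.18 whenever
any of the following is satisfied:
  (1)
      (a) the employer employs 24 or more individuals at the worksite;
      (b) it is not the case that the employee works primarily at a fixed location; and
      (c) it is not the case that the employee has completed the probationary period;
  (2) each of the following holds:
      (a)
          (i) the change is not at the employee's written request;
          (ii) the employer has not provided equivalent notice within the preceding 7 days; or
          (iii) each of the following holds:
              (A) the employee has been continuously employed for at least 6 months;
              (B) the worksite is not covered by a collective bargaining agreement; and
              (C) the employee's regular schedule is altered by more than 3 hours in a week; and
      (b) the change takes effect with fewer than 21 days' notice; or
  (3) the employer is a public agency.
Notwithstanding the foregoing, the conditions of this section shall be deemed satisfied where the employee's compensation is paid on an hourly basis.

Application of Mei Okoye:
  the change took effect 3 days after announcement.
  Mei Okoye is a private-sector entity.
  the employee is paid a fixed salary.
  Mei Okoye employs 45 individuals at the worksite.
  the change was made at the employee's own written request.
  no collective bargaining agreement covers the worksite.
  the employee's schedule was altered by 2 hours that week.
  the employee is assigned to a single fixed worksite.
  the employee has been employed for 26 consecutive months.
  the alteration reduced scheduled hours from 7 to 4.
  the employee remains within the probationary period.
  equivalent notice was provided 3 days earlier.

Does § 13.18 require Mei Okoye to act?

No — not required.

(a) ≥ 24 at site — satisfied.
(b) not (fixed location) — not met.
(c) not (past probation) — satisfied.
(1): T AND F AND T → false.
(i) not employee-requested — fails.
(ii) no recent notice — not satisfied.
(A) tenure ≥ 6 mo. — satisfied.
(B) no CBA — satisfied.
(C) schedule shift > 3h — not satisfied.
(iii): T AND T AND F → false.
(a): F OR F OR F → false.
(b) < 21 days' notice — met.
(2): F AND T → false.
(3) public agency — not met.
Overall = F OR F OR F = false.
Exception (hourly-paid) — not satisfied.
Result: main false OR exception false → false.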